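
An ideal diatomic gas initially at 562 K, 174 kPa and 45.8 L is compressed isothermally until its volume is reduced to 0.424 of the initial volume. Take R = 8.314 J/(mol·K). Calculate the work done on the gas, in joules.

6840 J

n = P₁V₁/(RT₁) = 174×45.8/(8.314×562) = 1.71 mol.
Isothermal: T stays 562 K; PV = const ⇒ V₂ = 19.4 L, P₂ = 410 kPa.
W = nRT ln(V₂/V₁) = 1.71×8.314×562×ln(0.424) = -6840 J.
Work done on the gas = −W_by = 6840 J.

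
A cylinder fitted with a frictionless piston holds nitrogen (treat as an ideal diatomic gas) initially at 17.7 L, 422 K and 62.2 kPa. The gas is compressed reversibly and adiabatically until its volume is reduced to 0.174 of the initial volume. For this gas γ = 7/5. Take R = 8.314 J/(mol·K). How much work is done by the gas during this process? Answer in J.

-2790 J

n = P₁V₁/(RT₁) = 62.2×17.7/(8.314×422) = 0.314 mol.
Adiabatic: TV^(γ−1) = const ⇒ T₂ = 422×(5.75)^0.400 = 849 K; PV^γ = const ⇒ P₂ = 719 kPa.
ΔU = nCvΔT = 0.314×20.8×(849−422) = 2790 J.
Q = 0 for an adiabatic process, so W = −ΔU = -2790 J.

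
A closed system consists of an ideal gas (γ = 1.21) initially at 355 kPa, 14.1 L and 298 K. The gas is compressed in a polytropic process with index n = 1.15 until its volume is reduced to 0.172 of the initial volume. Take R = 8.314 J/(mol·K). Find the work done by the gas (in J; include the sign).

-10100 J

n = P₁V₁/(RT₁) = 355×14.1/(8.314×298) = 2.02 mol.
Polytropic n=1.15: T₂ = T₁(V₁/V₂)^(n−1) = 298×(5.81)^0.15 = 388 K; P₂ = P₁(V₁/V₂)^n = 2690 kPa.
W = (P₁V₁−P₂V₂)/(n−1) = (355×14.1−2690×2.43)/0.15 = -10100 J.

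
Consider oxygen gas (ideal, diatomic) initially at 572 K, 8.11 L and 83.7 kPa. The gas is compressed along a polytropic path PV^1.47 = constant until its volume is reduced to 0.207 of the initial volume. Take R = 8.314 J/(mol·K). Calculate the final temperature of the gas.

Polytropic n=1.47: T₂ = T₁(V₁/V₂)^(n−1) = 572×(4.83)^0.47 = 1200 K; P₂ = P₁(V₁/V₂)^n = 848 kPa.

1200 K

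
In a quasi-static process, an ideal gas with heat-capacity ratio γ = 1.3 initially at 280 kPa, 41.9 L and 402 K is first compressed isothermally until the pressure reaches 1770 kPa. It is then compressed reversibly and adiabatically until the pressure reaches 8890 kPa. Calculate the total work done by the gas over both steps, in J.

n = P₁V₁/(RT₁) = 280×41.9/(8.314×402) = 3.51 mol.
Step 1 — Isothermal: T stays 402 K; PV = const ⇒ V₂ = 6.63 L, P₂ = 1770 kPa.
ΔU = 0 (ideal gas, T constant).
W = nRT ln(V₂/V₁) = 3.51×8.314×402×ln(0.158) = -21600 J.
Q = ΔU + W = -21600 J.
State after step 1: P = 1770 kPa, V = 6.63 L, T = 402 K.
Step 2 — Adiabatic: T₂/T₁ = (P₂/P₁)^((γ−1)/γ) ⇒ T₂ = 402×(5.02)^0.231 = 583 K; V₂ = 1.92 L.
ΔU = nCvΔT = 3.51×27.7×(583−402) = 17600 J.
Q = 0 for an adiabatic process, so W = −ΔU = -17600 J.
Net over both steps: W = -39300 J, Q = -21600 J, ΔU = 17600 J.

-39300 J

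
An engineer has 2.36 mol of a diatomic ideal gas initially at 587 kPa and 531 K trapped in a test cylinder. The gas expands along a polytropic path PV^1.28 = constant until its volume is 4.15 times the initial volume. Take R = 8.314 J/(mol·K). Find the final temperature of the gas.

356 K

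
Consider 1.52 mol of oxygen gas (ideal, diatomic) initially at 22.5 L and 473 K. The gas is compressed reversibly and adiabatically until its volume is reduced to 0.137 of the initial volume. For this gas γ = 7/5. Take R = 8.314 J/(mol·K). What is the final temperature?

1050 K

P₁ = nRT₁/V₁ = 1.52×8.314×473/22.5 = 266 kPa.
Adiabatic: TV^(γ−1) = const ⇒ T₂ = 473×(7.30)^0.400 = 1050 K; PV^γ = const ⇒ P₂ = 4290 kPa.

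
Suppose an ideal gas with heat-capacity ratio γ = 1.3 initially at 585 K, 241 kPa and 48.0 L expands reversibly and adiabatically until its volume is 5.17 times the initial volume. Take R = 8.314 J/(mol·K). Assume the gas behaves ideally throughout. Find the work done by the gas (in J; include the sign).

15000 J

n = P₁V₁/(RT₁) = 241×48.0/(8.314×585) = 2.38 mol.
Adiabatic: TV^(γ−1) = const ⇒ T₂ = 585×(0.193)^0.300 = 357 K; PV^γ = const ⇒ P₂ = 28.5 kPa.
ΔU = nCvΔT = 2.38×27.7×(357−585) = -15000 J.
Q = 0 for an adiabatic process, so W = −ΔU = 15000 J.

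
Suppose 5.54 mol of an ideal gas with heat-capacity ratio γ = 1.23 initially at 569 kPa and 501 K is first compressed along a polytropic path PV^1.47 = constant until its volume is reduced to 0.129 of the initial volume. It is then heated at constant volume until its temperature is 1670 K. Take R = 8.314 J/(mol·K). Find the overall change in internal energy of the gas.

234000 J

V₁ = nRT₁/P₁ = 5.54×8.314×501/569 = 40.6 L.
Step 1 — Polytropic n=1.47: T₂ = T₁(V₁/V₂)^(n−1) = 501×(7.75)^0.47 = 1310 K; P₂ = P₁(V₁/V₂)^n = 11500 kPa.
W = (P₁V₁−P₂V₂)/(n−1) = (569×40.6−11500×5.23)/0.47 = -79500 J.
ΔU = nCvΔT = 5.54×36.1×(1310−501) = 162000 J.
Q = ΔU + W = 82900 J.
State after step 1: P = 11500 kPa, V = 5.23 L, T = 1310 K.
Step 2 — Isochoric: V stays 5.23 L; P/T = const ⇒ T₂ = 1670 K, P₂ = 14700 kPa.
W = 0 (no volume change).
ΔU = nCvΔT = 5.54×36.1×(1670−1310) = 71700 J.
Q = ΔU = 71700 J.
Net over both steps: W = -79500 J, Q = 155000 J, ΔU = 234000 J.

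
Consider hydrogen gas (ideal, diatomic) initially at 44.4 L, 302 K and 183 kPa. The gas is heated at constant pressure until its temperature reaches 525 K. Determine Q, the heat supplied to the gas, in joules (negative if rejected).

n = P₁V₁/(RT₁) = 183×44.4/(8.314×302) = 3.24 mol.
Isobaric: P stays 183 kPa; V/T = const ⇒ T₂ = 525 K, V₂ = 77.2 L.
W = PΔV = 183×(77.2−44.4) kPa·L = 6000 J.
ΔU = nCvΔT = 3.24×20.8×(525−302) = 15000 J.
Q = ΔU + W = nCpΔT = 21000 J.

21000 J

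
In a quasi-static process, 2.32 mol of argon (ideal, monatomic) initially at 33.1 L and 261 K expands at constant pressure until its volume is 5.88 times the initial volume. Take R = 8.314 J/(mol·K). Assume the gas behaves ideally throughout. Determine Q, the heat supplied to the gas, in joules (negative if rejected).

P₁ = nRT₁/V₁ = 2.32×8.314×261/33.1 = 152 kPa.
Isobaric: P stays 152 kPa; V/T = const ⇒ T₂ = 1530 K, V₂ = 195 L.
W = PΔV = 152×(195−33.1) kPa·L = 24600 J.
ΔU = nCvΔT = 2.32×12.5×(1530−261) = 36900 J.
Q = ΔU + W = nCpΔT = 61400 J.

61400 J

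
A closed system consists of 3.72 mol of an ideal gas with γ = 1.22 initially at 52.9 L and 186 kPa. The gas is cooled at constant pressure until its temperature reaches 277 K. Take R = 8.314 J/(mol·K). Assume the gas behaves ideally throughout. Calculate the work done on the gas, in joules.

T₁ = P₁V₁/(nR) = 186×52.9/(3.72×8.314) = 318 K.
Isobaric: P stays 186 kPa; V/T = const ⇒ T₂ = 277 K, V₂ = 46.1 L.
W = PΔV = 186×(46.1−52.9) kPa·L = -1270 J.
Work done on the gas = −W_by = 1270 J.

1270 J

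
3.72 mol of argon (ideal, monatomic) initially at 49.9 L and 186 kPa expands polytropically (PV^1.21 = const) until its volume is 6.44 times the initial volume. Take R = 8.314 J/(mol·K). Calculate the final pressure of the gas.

19.5 kPa

T₁ = P₁V₁/(nR) = 186×49.9/(3.72×8.314) = 300 K.
Polytropic n=1.21: T₂ = T₁(V₁/V₂)^(n−1) = 300×(0.155)^0.21 = 203 K; P₂ = P₁(V₁/V₂)^n = 19.5 kPa.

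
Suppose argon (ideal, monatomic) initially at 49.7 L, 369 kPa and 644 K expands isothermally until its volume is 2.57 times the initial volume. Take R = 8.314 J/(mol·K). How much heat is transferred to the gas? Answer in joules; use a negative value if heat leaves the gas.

n = P₁V₁/(RT₁) = 369×49.7/(8.314×644) = 3.43 mol.
Isothermal: T stays 644 K; PV = const ⇒ V₂ = 128 L, P₂ = 144 kPa.
ΔU = 0 (ideal gas, T constant).
W = nRT ln(V₂/V₁) = 3.43×8.314×644×ln(2.57) = 17300 J.
Q = ΔU + W = 17300 J.

17300 J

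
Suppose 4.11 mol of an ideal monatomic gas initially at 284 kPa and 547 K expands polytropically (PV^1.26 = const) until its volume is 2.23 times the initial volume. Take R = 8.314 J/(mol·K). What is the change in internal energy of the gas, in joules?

-5280 J

V₁ = nRT₁/P₁ = 4.11×8.314×547/284 = 65.8 L.
Polytropic n=1.26: T₂ = T₁(V₁/V₂)^(n−1) = 547×(0.448)^0.26 = 444 K; P₂ = P₁(V₁/V₂)^n = 103 kPa.
For an ideal gas ΔU = nCvΔT with Cv = (3/2)R = 12.5 J/(mol·K).
ΔU = 4.11×12.5×(444−547) = -5280 J.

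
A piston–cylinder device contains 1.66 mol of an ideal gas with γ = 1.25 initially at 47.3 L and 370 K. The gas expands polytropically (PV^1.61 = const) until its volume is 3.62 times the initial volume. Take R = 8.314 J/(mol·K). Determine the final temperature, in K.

169 K

P₁ = nRT₁/V₁ = 1.66×8.314×370/47.3 = 108 kPa.
Polytropic n=1.61: T₂ = T₁(V₁/V₂)^(n−1) = 370×(0.276)^0.61 = 169 K; P₂ = P₁(V₁/V₂)^n = 13.6 kPa.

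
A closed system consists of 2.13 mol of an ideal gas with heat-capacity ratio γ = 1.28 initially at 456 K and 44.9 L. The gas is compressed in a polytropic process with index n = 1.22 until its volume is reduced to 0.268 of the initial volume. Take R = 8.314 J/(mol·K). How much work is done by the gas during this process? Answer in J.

-12300 J

P₁ = nRT₁/V₁ = 2.13×8.314×456/44.9 = 180 kPa.
Polytropic n=1.22: T₂ = T₁(V₁/V₂)^(n−1) = 456×(3.73)^0.22 = 609 K; P₂ = P₁(V₁/V₂)^n = 897 kPa.
W = (P₁V₁−P₂V₂)/(n−1) = (180×44.9−897×12.0)/0.22 = -12300 J.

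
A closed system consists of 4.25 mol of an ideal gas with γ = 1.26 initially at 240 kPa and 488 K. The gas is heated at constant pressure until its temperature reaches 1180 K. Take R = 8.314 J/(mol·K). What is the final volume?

174 L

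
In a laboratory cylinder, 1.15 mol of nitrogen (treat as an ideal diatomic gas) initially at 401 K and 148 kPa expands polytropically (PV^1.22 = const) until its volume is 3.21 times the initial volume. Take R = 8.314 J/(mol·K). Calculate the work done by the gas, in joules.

3940 J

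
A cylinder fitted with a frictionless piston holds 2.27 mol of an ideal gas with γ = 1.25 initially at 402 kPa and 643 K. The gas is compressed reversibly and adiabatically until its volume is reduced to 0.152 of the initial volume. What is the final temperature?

V₁ = nRT₁/P₁ = 2.27×8.314×643/402 = 30.2 L.
Adiabatic: TV^(γ−1) = const ⇒ T₂ = 643×(6.58)^0.250 = 1030 K; PV^γ = const ⇒ P₂ = 4240 kPa.

1030 K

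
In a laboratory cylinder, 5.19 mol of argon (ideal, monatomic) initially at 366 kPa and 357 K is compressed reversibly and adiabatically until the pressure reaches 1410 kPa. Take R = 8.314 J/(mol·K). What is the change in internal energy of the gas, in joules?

V₁ = nRT₁/P₁ = 5.19×8.314×357/366 = 42.1 L.
Adiabatic: T₂/T₁ = (P₂/P₁)^((γ−1)/γ) ⇒ T₂ = 357×(3.85)^0.400 = 612 K; V₂ = 18.7 L.
For an ideal gas ΔU = nCvΔT with Cv = (3/2)R = 12.5 J/(mol·K).
ΔU = 5.19×12.5×(612−357) = 16500 J.

16500 J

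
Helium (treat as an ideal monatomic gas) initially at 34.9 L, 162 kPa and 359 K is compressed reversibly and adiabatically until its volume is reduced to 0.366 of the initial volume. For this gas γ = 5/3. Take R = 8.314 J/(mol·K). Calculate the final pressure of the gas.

Adiabatic: TV^(γ−1) = const ⇒ T₂ = 359×(2.73)^0.667 = 702 K; PV^γ = const ⇒ P₂ = 865 kPa.

865 kPa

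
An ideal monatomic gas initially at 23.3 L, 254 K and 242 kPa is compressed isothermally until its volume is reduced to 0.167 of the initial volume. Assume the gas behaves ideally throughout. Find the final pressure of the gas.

Isothermal: T stays 254 K; PV = const ⇒ V₂ = 3.89 L, P₂ = 1450 kPa.

1450 kPa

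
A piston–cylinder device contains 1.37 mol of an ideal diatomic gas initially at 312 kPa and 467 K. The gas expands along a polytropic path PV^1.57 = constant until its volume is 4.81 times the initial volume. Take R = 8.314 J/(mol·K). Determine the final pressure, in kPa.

26.5 kPa

V₁ = nRT₁/P₁ = 1.37×8.314×467/312 = 17.0 L.
Polytropic n=1.57: T₂ = T₁(V₁/V₂)^(n−1) = 467×(0.208)^0.57 = 191 K; P₂ = P₁(V₁/V₂)^n = 26.5 kPa.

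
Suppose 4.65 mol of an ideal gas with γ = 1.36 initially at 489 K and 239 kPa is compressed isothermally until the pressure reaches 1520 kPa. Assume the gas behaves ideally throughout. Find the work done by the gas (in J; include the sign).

-35000 J

V₁ = nRT₁/P₁ = 4.65×8.314×489/239 = 79.1 L.
Isothermal: T stays 489 K; PV = const ⇒ V₂ = 12.4 L, P₂ = 1520 kPa.
W = nRT ln(V₂/V₁) = 4.65×8.314×489×ln(0.157) = -35000 J.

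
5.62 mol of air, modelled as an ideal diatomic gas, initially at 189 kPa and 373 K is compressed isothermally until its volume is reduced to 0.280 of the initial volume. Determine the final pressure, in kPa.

V₁ = nRT₁/P₁ = 5.62×8.314×373/189 = 92.2 L.
Isothermal: T stays 373 K; PV = const ⇒ V₂ = 25.8 L, P₂ = 675 kPa.

675 kPa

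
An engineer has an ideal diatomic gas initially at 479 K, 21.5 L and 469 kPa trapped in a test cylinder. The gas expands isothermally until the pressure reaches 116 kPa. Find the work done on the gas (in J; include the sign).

n = P₁V₁/(RT₁) = 469×21.5/(8.314×479) = 2.53 mol.
Isothermal: T stays 479 K; PV = const ⇒ V₂ = 86.9 L, P₂ = 116 kPa.
W = nRT ln(V₂/V₁) = 2.53×8.314×479×ln(4.04) = 14100 J.
Work done on the gas = −W_by = -14100 J.

-14100 J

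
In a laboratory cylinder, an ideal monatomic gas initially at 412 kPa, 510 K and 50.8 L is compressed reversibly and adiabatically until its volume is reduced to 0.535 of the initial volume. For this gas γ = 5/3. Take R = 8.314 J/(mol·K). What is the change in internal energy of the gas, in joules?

n = P₁V₁/(RT₁) = 412×50.8/(8.314×510) = 4.94 mol.
Adiabatic: TV^(γ−1) = const ⇒ T₂ = 510×(1.87)^0.667 = 774 K; PV^γ = const ⇒ P₂ = 1170 kPa.
For an ideal gas ΔU = nCvΔT with Cv = (3/2)R = 12.5 J/(mol·K).
ΔU = 4.94×12.5×(774−510) = 16200 J.

16200 J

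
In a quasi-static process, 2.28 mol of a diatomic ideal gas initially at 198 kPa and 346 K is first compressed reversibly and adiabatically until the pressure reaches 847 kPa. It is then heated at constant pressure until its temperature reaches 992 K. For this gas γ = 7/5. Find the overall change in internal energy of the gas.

V₁ = nRT₁/P₁ = 2.28×8.314×346/198 = 33.1 L.
Step 1 — Adiabatic: T₂/T₁ = (P₂/P₁)^((γ−1)/γ) ⇒ T₂ = 346×(4.28)^0.286 = 524 K; V₂ = 11.7 L.
ΔU = nCvΔT = 2.28×20.8×(524−346) = 8440 J.
Q = 0 for an adiabatic process, so W = −ΔU = -8440 J.
State after step 1: P = 847 kPa, V = 11.7 L, T = 524 K.
Step 2 — Isobaric: P stays 847 kPa; V/T = const ⇒ T₂ = 992 K, V₂ = 22.2 L.
W = PΔV = 847×(22.2−11.7) kPa·L = 8870 J.
ΔU = nCvΔT = 2.28×20.8×(992−524) = 22200 J.
Q = ΔU + W = nCpΔT = 31000 J.
Net over both steps: W = 429 J, Q = 31000 J, ΔU = 30600 J.

30600 J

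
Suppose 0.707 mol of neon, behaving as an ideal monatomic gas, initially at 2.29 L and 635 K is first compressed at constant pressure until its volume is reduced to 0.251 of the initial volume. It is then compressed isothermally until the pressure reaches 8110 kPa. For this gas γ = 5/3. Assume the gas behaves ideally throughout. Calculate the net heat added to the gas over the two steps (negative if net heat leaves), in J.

P₁ = nRT₁/V₁ = 0.707×8.314×635/2.29 = 1630 kPa.
Step 1 — Isobaric: P stays 1630 kPa; V/T = const ⇒ T₂ = 159 K, V₂ = 0.575 L.
W = PΔV = 1630×(0.575−2.29) kPa·L = -2800 J.
ΔU = nCvΔT = 0.707×12.5×(159−635) = -4190 J.
Q = ΔU + W = nCpΔT = -6990 J.
State after step 1: P = 1630 kPa, V = 0.575 L, T = 159 K.
Step 2 — Isothermal: T stays 159 K; PV = const ⇒ V₂ = 0.116 L, P₂ = 8110 kPa.
ΔU = 0 (ideal gas, T constant).
W = nRT ln(V₂/V₁) = 0.707×8.314×159×ln(0.201) = -1500 J.
Q = ΔU + W = -1500 J.
Net over both steps: W = -4300 J, Q = -8490 J, ΔU = -4190 J.

-8490 J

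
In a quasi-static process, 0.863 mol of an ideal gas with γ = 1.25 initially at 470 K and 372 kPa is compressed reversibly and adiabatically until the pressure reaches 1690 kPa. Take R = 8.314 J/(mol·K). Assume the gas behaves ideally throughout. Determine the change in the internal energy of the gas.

4770 J

V₁ = nRT₁/P₁ = 0.863×8.314×470/372 = 9.07 L.
Adiabatic: T₂/T₁ = (P₂/P₁)^((γ−1)/γ) ⇒ T₂ = 470×(4.54)^0.200 = 636 K; V₂ = 2.70 L.
For an ideal gas ΔU = nCvΔT with Cv = R/(γ−1) = 33.3 J/(mol·K).
ΔU = 0.863×33.3×(636−470) = 4770 J.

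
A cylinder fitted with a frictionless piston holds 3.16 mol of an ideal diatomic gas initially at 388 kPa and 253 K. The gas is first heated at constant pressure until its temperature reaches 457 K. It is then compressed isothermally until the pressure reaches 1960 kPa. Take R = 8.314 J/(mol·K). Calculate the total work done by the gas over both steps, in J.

-14100 J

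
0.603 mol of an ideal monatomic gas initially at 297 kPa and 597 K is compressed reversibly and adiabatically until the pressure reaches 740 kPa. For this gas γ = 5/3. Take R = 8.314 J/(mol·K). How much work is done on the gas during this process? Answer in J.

1980 J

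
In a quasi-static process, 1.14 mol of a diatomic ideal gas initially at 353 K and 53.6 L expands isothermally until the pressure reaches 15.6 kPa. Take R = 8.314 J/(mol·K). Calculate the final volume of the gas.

P₁ = nRT₁/V₁ = 1.14×8.314×353/53.6 = 62.4 kPa.
Isothermal: T stays 353 K; PV = const ⇒ V₂ = 214 L, P₂ = 15.6 kPa.

214 L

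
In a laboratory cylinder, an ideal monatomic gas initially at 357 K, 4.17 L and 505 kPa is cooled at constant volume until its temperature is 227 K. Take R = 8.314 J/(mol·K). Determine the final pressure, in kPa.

321 kPa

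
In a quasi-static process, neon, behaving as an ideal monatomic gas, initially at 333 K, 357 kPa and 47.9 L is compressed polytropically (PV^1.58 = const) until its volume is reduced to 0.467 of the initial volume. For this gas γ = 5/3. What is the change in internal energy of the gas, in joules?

n = P₁V₁/(RT₁) = 357×47.9/(8.314×333) = 6.18 mol.
Polytropic n=1.58: T₂ = T₁(V₁/V₂)^(n−1) = 333×(2.14)^0.58 = 518 K; P₂ = P₁(V₁/V₂)^n = 1190 kPa.
For an ideal gas ΔU = nCvΔT with Cv = (3/2)R = 12.5 J/(mol·K).
ΔU = 6.18×12.5×(518−333) = 14200 J.

14200 J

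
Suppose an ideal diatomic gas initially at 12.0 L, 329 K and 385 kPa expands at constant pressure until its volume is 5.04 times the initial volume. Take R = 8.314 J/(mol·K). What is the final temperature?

1660 K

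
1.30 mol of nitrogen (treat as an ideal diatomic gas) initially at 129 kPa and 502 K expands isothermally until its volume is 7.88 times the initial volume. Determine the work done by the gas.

V₁ = nRT₁/P₁ = 1.30×8.314×502/129 = 42.1 L.
Isothermal: T stays 502 K; PV = const ⇒ V₂ = 331 L, P₂ = 16.4 kPa.
W = nRT ln(V₂/V₁) = 1.30×8.314×502×ln(7.88) = 11200 J.

11200 J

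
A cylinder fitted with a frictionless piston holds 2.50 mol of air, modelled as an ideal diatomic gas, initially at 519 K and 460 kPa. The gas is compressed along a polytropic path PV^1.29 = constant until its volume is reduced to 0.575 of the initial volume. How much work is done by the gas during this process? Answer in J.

V₁ = nRT₁/P₁ = 2.50×8.314×519/460 = 23.5 L.
Polytropic n=1.29: T₂ = T₁(V₁/V₂)^(n−1) = 519×(1.74)^0.29 = 609 K; P₂ = P₁(V₁/V₂)^n = 939 kPa.
W = (P₁V₁−P₂V₂)/(n−1) = (460×23.5−939×13.5)/0.29 = -6480 J.

-6480 J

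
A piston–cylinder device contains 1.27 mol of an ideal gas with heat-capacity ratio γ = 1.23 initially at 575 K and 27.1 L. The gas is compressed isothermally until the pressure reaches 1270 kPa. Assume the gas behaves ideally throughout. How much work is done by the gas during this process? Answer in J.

P₁ = nRT₁/V₁ = 1.27×8.314×575/27.1 = 224 kPa.
Isothermal: T stays 575 K; PV = const ⇒ V₂ = 4.78 L, P₂ = 1270 kPa.
W = nRT ln(V₂/V₁) = 1.27×8.314×575×ln(0.176) = -10500 J.

-10500 J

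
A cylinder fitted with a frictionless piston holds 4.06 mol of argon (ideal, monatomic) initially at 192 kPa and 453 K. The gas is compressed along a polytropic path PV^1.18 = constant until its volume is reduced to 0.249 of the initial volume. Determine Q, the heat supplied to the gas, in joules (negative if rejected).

-17600 J

V₁ = nRT₁/P₁ = 4.06×8.314×453/192 = 79.6 L.
Polytropic n=1.18: T₂ = T₁(V₁/V₂)^(n−1) = 453×(4.02)^0.18 = 582 K; P₂ = P₁(V₁/V₂)^n = 990 kPa.
W = (P₁V₁−P₂V₂)/(n−1) = (192×79.6−990×19.8)/0.18 = -24200 J.
ΔU = nCvΔT = 4.06×12.5×(582−453) = 6520 J.
Q = ΔU + W = -17600 J.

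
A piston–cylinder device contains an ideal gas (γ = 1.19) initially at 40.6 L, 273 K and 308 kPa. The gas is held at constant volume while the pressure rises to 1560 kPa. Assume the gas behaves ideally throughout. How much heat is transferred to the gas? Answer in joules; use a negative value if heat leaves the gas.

n = P₁V₁/(RT₁) = 308×40.6/(8.314×273) = 5.51 mol.
Isochoric: V stays 40.6 L; P/T = const ⇒ T₂ = 1380 K, P₂ = 1560 kPa.
W = 0 (no volume change).
ΔU = nCvΔT = 5.51×43.8×(1380−273) = 268000 J.
Q = ΔU = 268000 J.

268000 J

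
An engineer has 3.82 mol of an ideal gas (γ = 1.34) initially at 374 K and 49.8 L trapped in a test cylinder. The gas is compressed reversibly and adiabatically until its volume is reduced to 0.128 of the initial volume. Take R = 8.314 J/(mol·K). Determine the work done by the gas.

P₁ = nRT₁/V₁ = 3.82×8.314×374/49.8 = 239 kPa.
Adiabatic: TV^(γ−1) = const ⇒ T₂ = 374×(7.81)^0.340 = 752 K; PV^γ = const ⇒ P₂ = 3750 kPa.
ΔU = nCvΔT = 3.82×24.5×(752−374) = 35300 J.
Q = 0 for an adiabatic process, so W = −ΔU = -35300 J.

-35300 J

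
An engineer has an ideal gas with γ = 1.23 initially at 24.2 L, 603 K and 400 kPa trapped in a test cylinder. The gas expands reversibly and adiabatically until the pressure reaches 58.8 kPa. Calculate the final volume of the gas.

115 L

Adiabatic: T₂/T₁ = (P₂/P₁)^((γ−1)/γ) ⇒ T₂ = 603×(0.147)^0.187 = 421 K; V₂ = 115 L.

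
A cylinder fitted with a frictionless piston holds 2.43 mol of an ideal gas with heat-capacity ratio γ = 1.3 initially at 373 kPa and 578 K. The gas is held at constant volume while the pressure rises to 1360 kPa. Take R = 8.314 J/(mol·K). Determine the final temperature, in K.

V₁ = nRT₁/P₁ = 2.43×8.314×578/373 = 31.3 L.
Isochoric: V stays 31.3 L; P/T = const ⇒ T₂ = 2110 K, P₂ = 1360 kPa.

2110 K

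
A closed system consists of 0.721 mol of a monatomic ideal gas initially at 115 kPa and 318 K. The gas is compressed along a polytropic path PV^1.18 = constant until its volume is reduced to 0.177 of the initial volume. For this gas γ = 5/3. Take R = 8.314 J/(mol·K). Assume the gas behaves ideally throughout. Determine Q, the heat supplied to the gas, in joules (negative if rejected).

V₁ = nRT₁/P₁ = 0.721×8.314×318/115 = 16.6 L.
Polytropic n=1.18: T₂ = T₁(V₁/V₂)^(n−1) = 318×(5.65)^0.18 = 434 K; P₂ = P₁(V₁/V₂)^n = 887 kPa.
W = (P₁V₁−P₂V₂)/(n−1) = (115×16.6−887×2.93)/0.18 = -3870 J.
ΔU = nCvΔT = 0.721×12.5×(434−318) = 1050 J.
Q = ΔU + W = -2830 J.

-2830 J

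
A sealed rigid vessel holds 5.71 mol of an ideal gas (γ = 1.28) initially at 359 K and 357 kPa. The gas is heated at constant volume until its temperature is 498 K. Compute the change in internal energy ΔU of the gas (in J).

23600 J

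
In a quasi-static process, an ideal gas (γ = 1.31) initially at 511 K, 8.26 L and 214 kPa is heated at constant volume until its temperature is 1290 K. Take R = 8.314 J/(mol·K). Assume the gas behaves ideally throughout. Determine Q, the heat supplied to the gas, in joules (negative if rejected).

n = P₁V₁/(RT₁) = 214×8.26/(8.314×511) = 0.416 mol.
Isochoric: V stays 8.26 L; P/T = const ⇒ T₂ = 1290 K, P₂ = 540 kPa.
W = 0 (no volume change).
ΔU = nCvΔT = 0.416×26.8×(1290−511) = 8690 J.
Q = ΔU = 8690 J.

8690 J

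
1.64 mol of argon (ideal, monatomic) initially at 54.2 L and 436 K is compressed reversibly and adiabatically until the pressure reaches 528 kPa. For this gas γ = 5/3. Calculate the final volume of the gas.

21.1 L

P₁ = nRT₁/V₁ = 1.64×8.314×436/54.2 = 110 kPa.
Adiabatic: T₂/T₁ = (P₂/P₁)^((γ−1)/γ) ⇒ T₂ = 436×(4.81)^0.400 = 817 K; V₂ = 21.1 L.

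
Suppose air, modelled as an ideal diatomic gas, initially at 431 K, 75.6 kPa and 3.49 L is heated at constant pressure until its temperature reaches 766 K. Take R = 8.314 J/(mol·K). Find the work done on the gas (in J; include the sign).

-205 J

n = P₁V₁/(RT₁) = 75.6×3.49/(8.314×431) = 0.0736 mol.
Isobaric: P stays 75.6 kPa; V/T = const ⇒ T₂ = 766 K, V₂ = 6.20 L.
W = PΔV = 75.6×(6.20−3.49) kPa·L = 205 J.
Work done on the gas = −W_by = -205 J.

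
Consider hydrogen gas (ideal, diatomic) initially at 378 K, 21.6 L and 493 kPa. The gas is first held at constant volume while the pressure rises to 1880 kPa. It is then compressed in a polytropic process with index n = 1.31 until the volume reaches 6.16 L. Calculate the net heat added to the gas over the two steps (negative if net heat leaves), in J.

n = P₁V₁/(RT₁) = 493×21.6/(8.314×378) = 3.39 mol.
Step 1 — Isochoric: V stays 21.6 L; P/T = const ⇒ T₂ = 1440 K, P₂ = 1880 kPa.
W = 0 (no volume change).
ΔU = nCvΔT = 3.39×20.8×(1440−378) = 74900 J.
Q = ΔU = 74900 J.
State after step 1: P = 1880 kPa, V = 21.6 L, T = 1440 K.
Step 2 — Polytropic n=1.31: T₂ = T₁(V₁/V₂)^(n−1) = 1440×(3.51)^0.31 = 2130 K; P₂ = P₁(V₁/V₂)^n = 9730 kPa.
W = (P₁V₁−P₂V₂)/(n−1) = (1880×21.6−9730×6.16)/0.31 = -62300 J.
ΔU = nCvΔT = 3.39×20.8×(2130−1440) = 48300 J.
Q = ΔU + W = -14000 J.
Net over both steps: W = -62300 J, Q = 60900 J, ΔU = 123000 J.

60900 J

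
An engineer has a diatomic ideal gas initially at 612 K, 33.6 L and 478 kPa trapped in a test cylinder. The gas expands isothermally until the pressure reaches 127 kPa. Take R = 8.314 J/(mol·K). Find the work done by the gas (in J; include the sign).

21300 J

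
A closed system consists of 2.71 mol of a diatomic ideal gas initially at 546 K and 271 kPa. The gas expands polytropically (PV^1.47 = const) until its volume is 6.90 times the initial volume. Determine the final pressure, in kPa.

15.8 kPa

V₁ = nRT₁/P₁ = 2.71×8.314×546/271 = 45.4 L.
Polytropic n=1.47: T₂ = T₁(V₁/V₂)^(n−1) = 546×(0.145)^0.47 = 220 K; P₂ = P₁(V₁/V₂)^n = 15.8 kPa.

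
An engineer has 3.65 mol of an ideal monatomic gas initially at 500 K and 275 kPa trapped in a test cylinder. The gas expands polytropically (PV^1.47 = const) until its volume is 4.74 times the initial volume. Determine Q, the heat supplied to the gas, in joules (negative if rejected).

V₁ = nRT₁/P₁ = 3.65×8.314×500/275 = 55.2 L.
Polytropic n=1.47: T₂ = T₁(V₁/V₂)^(n−1) = 500×(0.211)^0.47 = 241 K; P₂ = P₁(V₁/V₂)^n = 27.9 kPa.
W = (P₁V₁−P₂V₂)/(n−1) = (275×55.2−27.9×262)/0.47 = 16700 J.
ΔU = nCvΔT = 3.65×12.5×(241−500) = -11800 J.
Q = ΔU + W = 4940 J.

4940 J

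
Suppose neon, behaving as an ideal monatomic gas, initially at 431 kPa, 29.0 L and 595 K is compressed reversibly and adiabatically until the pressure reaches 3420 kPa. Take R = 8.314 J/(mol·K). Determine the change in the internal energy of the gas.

24200 J

n = P₁V₁/(RT₁) = 431×29.0/(8.314×595) = 2.53 mol.
Adiabatic: T₂/T₁ = (P₂/P₁)^((γ−1)/γ) ⇒ T₂ = 595×(7.94)^0.400 = 1360 K; V₂ = 8.37 L.
For an ideal gas ΔU = nCvΔT with Cv = (3/2)R = 12.5 J/(mol·K).
ΔU = 2.53×12.5×(1360−595) = 24200 J.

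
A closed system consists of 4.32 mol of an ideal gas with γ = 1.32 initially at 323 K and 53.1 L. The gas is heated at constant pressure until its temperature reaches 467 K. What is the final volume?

P₁ = nRT₁/V₁ = 4.32×8.314×323/53.1 = 218 kPa.
Isobaric: P stays 218 kPa; V/T = const ⇒ T₂ = 467 K, V₂ = 76.8 L.

76.8 L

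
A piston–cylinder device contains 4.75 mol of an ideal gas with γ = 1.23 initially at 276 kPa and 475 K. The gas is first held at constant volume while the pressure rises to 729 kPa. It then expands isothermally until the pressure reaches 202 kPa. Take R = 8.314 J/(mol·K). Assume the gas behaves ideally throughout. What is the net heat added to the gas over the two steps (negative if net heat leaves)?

197000 J

V₁ = nRT₁/P₁ = 4.75×8.314×475/276 = 68.0 L.
Step 1 — Isochoric: V stays 68.0 L; P/T = const ⇒ T₂ = 1250 K, P₂ = 729 kPa.
W = 0 (no volume change).
ΔU = nCvΔT = 4.75×36.1×(1250−475) = 134000 J.
Q = ΔU = 134000 J.
State after step 1: P = 729 kPa, V = 68.0 L, T = 1250 K.
Step 2 — Isothermal: T stays 1250 K; PV = const ⇒ V₂ = 245 L, P₂ = 202 kPa.
ΔU = 0 (ideal gas, T constant).
W = nRT ln(V₂/V₁) = 4.75×8.314×1250×ln(3.61) = 63600 J.
Q = ΔU + W = 63600 J.
Net over both steps: W = 63600 J, Q = 197000 J, ΔU = 134000 J.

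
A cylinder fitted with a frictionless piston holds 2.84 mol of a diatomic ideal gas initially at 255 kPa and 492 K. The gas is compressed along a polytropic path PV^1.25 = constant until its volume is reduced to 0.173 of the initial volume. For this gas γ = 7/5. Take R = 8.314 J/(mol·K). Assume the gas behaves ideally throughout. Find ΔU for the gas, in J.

V₁ = nRT₁/P₁ = 2.84×8.314×492/255 = 45.6 L.
Polytropic n=1.25: T₂ = T₁(V₁/V₂)^(n−1) = 492×(5.78)^0.25 = 763 K; P₂ = P₁(V₁/V₂)^n = 2290 kPa.
For an ideal gas ΔU = nCvΔT with Cv = (5/2)R = 20.8 J/(mol·K).
ΔU = 2.84×20.8×(763−492) = 16000 J.

16000 J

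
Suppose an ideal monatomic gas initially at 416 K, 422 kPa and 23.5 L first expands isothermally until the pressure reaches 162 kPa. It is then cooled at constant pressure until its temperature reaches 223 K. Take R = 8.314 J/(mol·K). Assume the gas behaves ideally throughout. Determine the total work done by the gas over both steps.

4890 J

n = P₁V₁/(RT₁) = 422×23.5/(8.314×416) = 2.87 mol.
Step 1 — Isothermal: T stays 416 K; PV = const ⇒ V₂ = 61.2 L, P₂ = 162 kPa.
ΔU = 0 (ideal gas, T constant).
W = nRT ln(V₂/V₁) = 2.87×8.314×416×ln(2.60) = 9490 J.
Q = ΔU + W = 9490 J.
State after step 1: P = 162 kPa, V = 61.2 L, T = 416 K.
Step 2 — Isobaric: P stays 162 kPa; V/T = const ⇒ T₂ = 223 K, V₂ = 32.8 L.
W = PΔV = 162×(32.8−61.2) kPa·L = -4600 J.
ΔU = nCvΔT = 2.87×12.5×(223−416) = -6900 J.
Q = ΔU + W = nCpΔT = -11500 J.
Net over both steps: W = 4890 J, Q = -2010 J, ΔU = -6900 J.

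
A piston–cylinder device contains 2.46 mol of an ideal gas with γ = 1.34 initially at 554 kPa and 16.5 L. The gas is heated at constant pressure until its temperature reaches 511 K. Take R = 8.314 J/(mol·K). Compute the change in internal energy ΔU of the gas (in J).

3850 J

T₁ = P₁V₁/(nR) = 554×16.5/(2.46×8.314) = 447 K.
Isobaric: P stays 554 kPa; V/T = const ⇒ T₂ = 511 K, V₂ = 18.9 L.
For an ideal gas ΔU = nCvΔT with Cv = R/(γ−1) = 24.5 J/(mol·K).
ΔU = 2.46×24.5×(511−447) = 3850 J.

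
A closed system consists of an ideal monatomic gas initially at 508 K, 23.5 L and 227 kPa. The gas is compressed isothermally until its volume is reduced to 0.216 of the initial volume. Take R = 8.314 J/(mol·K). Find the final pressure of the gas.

1050 kPa

Isothermal: T stays 508 K; PV = const ⇒ V₂ = 5.08 L, P₂ = 1050 kPa.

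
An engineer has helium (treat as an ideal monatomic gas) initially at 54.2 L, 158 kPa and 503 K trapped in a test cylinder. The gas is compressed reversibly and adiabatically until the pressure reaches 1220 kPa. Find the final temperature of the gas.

Adiabatic: T₂/T₁ = (P₂/P₁)^((γ−1)/γ) ⇒ T₂ = 503×(7.72)^0.400 = 1140 K; V₂ = 15.9 L.

1140 K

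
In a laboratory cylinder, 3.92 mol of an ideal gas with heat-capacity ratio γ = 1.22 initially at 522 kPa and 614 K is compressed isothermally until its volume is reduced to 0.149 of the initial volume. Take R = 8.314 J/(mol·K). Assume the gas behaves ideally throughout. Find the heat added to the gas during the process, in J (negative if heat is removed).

-38100 J

V₁ = nRT₁/P₁ = 3.92×8.314×614/522 = 38.3 L.
Isothermal: T stays 614 K; PV = const ⇒ V₂ = 5.71 L, P₂ = 3500 kPa.
ΔU = 0 (ideal gas, T constant).
W = nRT ln(V₂/V₁) = 3.92×8.314×614×ln(0.149) = -38100 J.
Q = ΔU + W = -38100 J.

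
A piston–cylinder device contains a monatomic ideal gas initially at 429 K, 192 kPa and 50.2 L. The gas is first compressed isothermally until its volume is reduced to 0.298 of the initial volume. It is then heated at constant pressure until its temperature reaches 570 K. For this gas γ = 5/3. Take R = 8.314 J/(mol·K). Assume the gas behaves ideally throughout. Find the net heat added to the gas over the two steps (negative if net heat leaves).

-3750 J

n = P₁V₁/(RT₁) = 192×50.2/(8.314×429) = 2.70 mol.
Step 1 — Isothermal: T stays 429 K; PV = const ⇒ V₂ = 15.0 L, P₂ = 644 kPa.
ΔU = 0 (ideal gas, T constant).
W = nRT ln(V₂/V₁) = 2.70×8.314×429×ln(0.298) = -11700 J.
Q = ΔU + W = -11700 J.
State after step 1: P = 644 kPa, V = 15.0 L, T = 429 K.
Step 2 — Isobaric: P stays 644 kPa; V/T = const ⇒ T₂ = 570 K, V₂ = 19.9 L.
W = PΔV = 644×(19.9−15.0) kPa·L = 3170 J.
ΔU = nCvΔT = 2.70×12.5×(570−429) = 4750 J.
Q = ΔU + W = nCpΔT = 7920 J.
Net over both steps: W = -8500 J, Q = -3750 J, ΔU = 4750 J.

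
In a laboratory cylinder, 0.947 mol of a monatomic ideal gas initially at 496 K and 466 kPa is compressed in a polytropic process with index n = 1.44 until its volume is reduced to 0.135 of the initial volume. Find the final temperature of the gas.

V₁ = nRT₁/P₁ = 0.947×8.314×496/466 = 8.38 L.
Polytropic n=1.44: T₂ = T₁(V₁/V₂)^(n−1) = 496×(7.41)^0.44 = 1200 K; P₂ = P₁(V₁/V₂)^n = 8330 kPa.

1200 K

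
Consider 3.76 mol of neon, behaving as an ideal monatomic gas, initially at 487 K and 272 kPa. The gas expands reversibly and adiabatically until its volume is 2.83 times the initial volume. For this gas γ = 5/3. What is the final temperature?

243 K

V₁ = nRT₁/P₁ = 3.76×8.314×487/272 = 56.0 L.
Adiabatic: TV^(γ−1) = const ⇒ T₂ = 487×(0.353)^0.667 = 243 K; PV^γ = const ⇒ P₂ = 48.0 kPa.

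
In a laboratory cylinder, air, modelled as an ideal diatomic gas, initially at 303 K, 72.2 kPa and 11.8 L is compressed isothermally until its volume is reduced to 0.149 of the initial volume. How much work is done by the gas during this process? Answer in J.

-1620 J

n = P₁V₁/(RT₁) = 72.2×11.8/(8.314×303) = 0.338 mol.
Isothermal: T stays 303 K; PV = const ⇒ V₂ = 1.76 L, P₂ = 485 kPa.
W = nRT ln(V₂/V₁) = 0.338×8.314×303×ln(0.149) = -1620 J.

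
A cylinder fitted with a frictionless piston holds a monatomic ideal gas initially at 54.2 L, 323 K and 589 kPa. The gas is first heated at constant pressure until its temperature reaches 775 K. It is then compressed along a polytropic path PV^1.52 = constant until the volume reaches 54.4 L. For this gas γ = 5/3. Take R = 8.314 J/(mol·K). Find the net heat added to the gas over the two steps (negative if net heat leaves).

93100 J

n = P₁V₁/(RT₁) = 589×54.2/(8.314×323) = 11.9 mol.
Step 1 — Isobaric: P stays 589 kPa; V/T = const ⇒ T₂ = 775 K, V₂ = 130 L.
W = PΔV = 589×(130−54.2) kPa·L = 44700 J.
ΔU = nCvΔT = 11.9×12.5×(775−323) = 67000 J.
Q = ΔU + W = nCpΔT = 112000 J.
State after step 1: P = 589 kPa, V = 130 L, T = 775 K.
Step 2 — Polytropic n=1.52: T₂ = T₁(V₁/V₂)^(n−1) = 775×(2.39)^0.52 = 1220 K; P₂ = P₁(V₁/V₂)^n = 2220 kPa.
W = (P₁V₁−P₂V₂)/(n−1) = (589×130−2220×54.4)/0.52 = -84500 J.
ΔU = nCvΔT = 11.9×12.5×(1220−775) = 65900 J.
Q = ΔU + W = -18600 J.
Net over both steps: W = -39800 J, Q = 93100 J, ΔU = 133000 J.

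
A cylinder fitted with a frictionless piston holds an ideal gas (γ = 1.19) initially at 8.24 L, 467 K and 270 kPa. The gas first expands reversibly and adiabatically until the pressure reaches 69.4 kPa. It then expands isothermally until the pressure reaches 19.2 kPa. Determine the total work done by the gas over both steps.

4580 J

n = P₁V₁/(RT₁) = 270×8.24/(8.314×467) = 0.573 mol.
Step 1 — Adiabatic: T₂/T₁ = (P₂/P₁)^((γ−1)/γ) ⇒ T₂ = 467×(0.257)^0.160 = 376 K; V₂ = 25.8 L.
ΔU = nCvΔT = 0.573×43.8×(376−467) = -2280 J.
Q = 0 for an adiabatic process, so W = −ΔU = 2280 J.
State after step 1: P = 69.4 kPa, V = 25.8 L, T = 376 K.
Step 2 — Isothermal: T stays 376 K; PV = const ⇒ V₂ = 93.3 L, P₂ = 19.2 kPa.
ΔU = 0 (ideal gas, T constant).
W = nRT ln(V₂/V₁) = 0.573×8.314×376×ln(3.61) = 2300 J.
Q = ΔU + W = 2300 J.
Net over both steps: W = 4580 J, Q = 2300 J, ΔU = -2280 J.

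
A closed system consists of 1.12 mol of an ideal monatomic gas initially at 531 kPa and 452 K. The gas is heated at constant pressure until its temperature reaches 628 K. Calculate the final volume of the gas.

11.0 L

V₁ = nRT₁/P₁ = 1.12×8.314×452/531 = 7.93 L.
Isobaric: P stays 531 kPa; V/T = const ⇒ T₂ = 628 K, V₂ = 11.0 L.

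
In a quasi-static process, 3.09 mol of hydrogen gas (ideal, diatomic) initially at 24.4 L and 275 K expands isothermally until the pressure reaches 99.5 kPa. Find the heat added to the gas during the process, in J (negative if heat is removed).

P₁ = nRT₁/V₁ = 3.09×8.314×275/24.4 = 290 kPa.
Isothermal: T stays 275 K; PV = const ⇒ V₂ = 71.0 L, P₂ = 99.5 kPa.
ΔU = 0 (ideal gas, T constant).
W = nRT ln(V₂/V₁) = 3.09×8.314×275×ln(2.91) = 7550 J.
Q = ΔU + W = 7550 J.

7550 J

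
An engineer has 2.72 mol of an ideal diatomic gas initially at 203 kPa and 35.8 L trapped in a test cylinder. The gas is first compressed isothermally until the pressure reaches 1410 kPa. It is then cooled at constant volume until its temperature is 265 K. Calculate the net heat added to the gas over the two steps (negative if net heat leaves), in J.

-17300 J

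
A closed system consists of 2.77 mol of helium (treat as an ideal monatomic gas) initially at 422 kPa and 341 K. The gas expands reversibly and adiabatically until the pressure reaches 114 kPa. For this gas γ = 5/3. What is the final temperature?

202 K

V₁ = nRT₁/P₁ = 2.77×8.314×341/422 = 18.6 L.
Adiabatic: T₂/T₁ = (P₂/P₁)^((γ−1)/γ) ⇒ T₂ = 341×(0.270)^0.400 = 202 K; V₂ = 40.8 L.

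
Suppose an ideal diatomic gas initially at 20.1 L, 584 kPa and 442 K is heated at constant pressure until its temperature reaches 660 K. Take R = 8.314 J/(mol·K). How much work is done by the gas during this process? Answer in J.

n = P₁V₁/(RT₁) = 584×20.1/(8.314×442) = 3.19 mol.
Isobaric: P stays 584 kPa; V/T = const ⇒ T₂ = 660 K, V₂ = 30.0 L.
W = PΔV = 584×(30.0−20.1) kPa·L = 5790 J.

5790 J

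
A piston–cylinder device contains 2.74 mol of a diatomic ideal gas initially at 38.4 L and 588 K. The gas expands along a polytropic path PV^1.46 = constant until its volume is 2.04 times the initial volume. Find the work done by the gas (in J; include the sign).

P₁ = nRT₁/V₁ = 2.74×8.314×588/38.4 = 349 kPa.
Polytropic n=1.46: T₂ = T₁(V₁/V₂)^(n−1) = 588×(0.490)^0.46 = 424 K; P₂ = P₁(V₁/V₂)^n = 123 kPa.
W = (P₁V₁−P₂V₂)/(n−1) = (349×38.4−123×78.3)/0.46 = 8140 J.

8140 J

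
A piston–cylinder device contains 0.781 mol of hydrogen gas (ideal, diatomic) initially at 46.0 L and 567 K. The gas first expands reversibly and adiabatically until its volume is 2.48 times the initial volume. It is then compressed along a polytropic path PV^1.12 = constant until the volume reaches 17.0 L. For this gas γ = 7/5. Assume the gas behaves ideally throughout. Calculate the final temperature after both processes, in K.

495 K

P₁ = nRT₁/V₁ = 0.781×8.314×567/46.0 = 80.0 kPa.
Step 1 — Adiabatic: TV^(γ−1) = const ⇒ T₂ = 567×(0.403)^0.400 = 394 K; PV^γ = const ⇒ P₂ = 22.4 kPa.
ΔU = nCvΔT = 0.781×20.8×(394−567) = -2800 J.
Q = 0 for an adiabatic process, so W = −ΔU = 2800 J.
State after step 1: P = 22.4 kPa, V = 114 L, T = 394 K.
Step 2 — Polytropic n=1.12: T₂ = T₁(V₁/V₂)^(n−1) = 394×(6.71)^0.12 = 495 K; P₂ = P₁(V₁/V₂)^n = 189 kPa.
W = (P₁V₁−P₂V₂)/(n−1) = (22.4×114−189×17.0)/0.12 = -5480 J.
ΔU = nCvΔT = 0.781×20.8×(495−394) = 1640 J.
Q = ΔU + W = -3830 J.
Net over both steps: W = -2670 J, Q = -3830 J, ΔU = -1160 J.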